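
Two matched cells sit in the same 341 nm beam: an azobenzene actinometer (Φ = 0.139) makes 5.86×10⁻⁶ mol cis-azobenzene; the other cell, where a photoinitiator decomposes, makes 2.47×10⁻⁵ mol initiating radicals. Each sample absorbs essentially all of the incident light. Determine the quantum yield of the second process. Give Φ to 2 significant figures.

Photons absorbed by the actinometer: 5.86×10⁻⁶ / 0.139 = 4.216×10⁻⁵ mol.
Φ(unknown) = 2.47×10⁻⁵ / 4.216×10⁻⁵ = 0.59.

Φ = 0.59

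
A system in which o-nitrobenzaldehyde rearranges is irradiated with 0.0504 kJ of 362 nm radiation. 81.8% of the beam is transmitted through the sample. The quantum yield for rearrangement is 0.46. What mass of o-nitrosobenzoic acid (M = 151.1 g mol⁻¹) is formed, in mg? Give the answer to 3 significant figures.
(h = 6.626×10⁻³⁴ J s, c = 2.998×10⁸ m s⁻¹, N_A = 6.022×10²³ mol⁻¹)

Photon energy at 362 nm: hc/λ = (6.626×10⁻³⁴)(2.998×10⁸)/(362×10⁻⁹) = 5.487×10⁻¹⁹ J.
Incident energy: 0.0504 kJ = 50.4 J.
Photons incident: 50.4 / 5.487×10⁻¹⁹ = 9.185×10¹⁹, i.e. 9.185×10¹⁹/6.022×10²³ = 1.525×10⁻⁴ mol.
Fraction absorbed: 1 − 81.8/100 = 0.1820.
Photons absorbed: 0.1820 × 1.525×10⁻⁴ = 2.775×10⁻⁵ mol.
Product: Φ × n_abs = 0.46 × 2.775×10⁻⁵ = 1.277×10⁻⁵ mol.
Mass: 1.277×10⁻⁵ × 151.1 = 0.001930 g = 1.93 mg.

1.93 mg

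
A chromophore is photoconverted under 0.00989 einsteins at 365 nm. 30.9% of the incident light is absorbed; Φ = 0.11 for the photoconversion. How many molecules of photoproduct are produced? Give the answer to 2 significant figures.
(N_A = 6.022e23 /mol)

2.0e20 molecules

Photons absorbed: 0.309 × 0.00989 = 0.003056 mol.
Product: Φ × n_abs = 0.11 × 0.003056 = 3.362e-4 mol.
As a count: 3.362e-4 × 6.022e23 = 2.0e20.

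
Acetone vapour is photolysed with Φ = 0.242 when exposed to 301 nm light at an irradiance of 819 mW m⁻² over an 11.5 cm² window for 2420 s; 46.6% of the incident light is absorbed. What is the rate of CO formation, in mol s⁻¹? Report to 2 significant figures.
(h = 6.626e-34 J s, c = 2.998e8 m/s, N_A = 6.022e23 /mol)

Photon energy at 301 nm: hc/λ = (6.626e-34)(2.998e8)/(301e-9) = 6.600e-19 J.
Energy delivered: (819 mW m⁻²)(11.5e-4 m²)(2420 s) = 2.279 J.
Photons incident: 2.279 / 6.600e-19 = 3.453e18, i.e. 3.453e18/6.022e23 = 5.734e-6 mol.
Photons absorbed: 0.466 × 5.734e-6 = 2.672e-6 mol.
Product formed: 0.242 × 2.672e-6 = 6.466e-7 mol.
Rate: 6.466e-7 / 2420 s = 2.7e-10 mol s⁻¹.

2.7e-10 mol s⁻¹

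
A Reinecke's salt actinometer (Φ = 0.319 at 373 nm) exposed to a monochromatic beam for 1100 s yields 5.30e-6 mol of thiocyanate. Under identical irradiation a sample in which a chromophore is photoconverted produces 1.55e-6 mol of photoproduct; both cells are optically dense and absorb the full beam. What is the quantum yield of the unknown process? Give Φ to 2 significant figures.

Φ = 0.093

Photons absorbed by the actinometer: 5.30e-6 / 0.319 = 1.661e-5 mol.
Φ(unknown) = 1.55e-6 / 1.661e-5 = 0.093.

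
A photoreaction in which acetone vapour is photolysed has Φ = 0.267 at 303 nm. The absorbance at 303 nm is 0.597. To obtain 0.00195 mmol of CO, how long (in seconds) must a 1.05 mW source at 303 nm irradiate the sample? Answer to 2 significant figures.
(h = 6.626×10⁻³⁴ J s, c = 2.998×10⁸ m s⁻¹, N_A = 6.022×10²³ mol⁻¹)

Product: 0.00195 mmol = 1.95×10⁻⁶ mol.
Photons that must be absorbed: 1.95×10⁻⁶ / 0.267 = 7.303×10⁻⁶ mol.
Fraction absorbed: 1 − 10^(−0.597) = 0.7471.
Incident photons needed: 7.303×10⁻⁶ / 0.7471 = 9.775×10⁻⁶ mol.
Photon energy: hc/λ = 6.556×10⁻¹⁹ J; per mole, 3.948×10⁵ J mol⁻¹.
Energy required: 9.775×10⁻⁶ × 3.948×10⁵ = 3.859 J.
Time: 3.859 J / 0.00105 W = 3700 s.

t ≈ 3700 s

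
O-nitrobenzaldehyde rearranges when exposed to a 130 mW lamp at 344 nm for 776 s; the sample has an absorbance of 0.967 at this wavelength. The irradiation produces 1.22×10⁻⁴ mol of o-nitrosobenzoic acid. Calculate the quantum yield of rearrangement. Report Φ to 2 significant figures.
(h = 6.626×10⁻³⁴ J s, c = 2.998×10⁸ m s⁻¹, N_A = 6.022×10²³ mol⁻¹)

Photon energy at 344 nm: hc/λ = (6.626×10⁻³⁴)(2.998×10⁸)/(344×10⁻⁹) = 5.775×10⁻¹⁹ J.
Energy delivered: (130 mW)(776 s) = 100.9 J.
Photons incident: 100.9 / 5.775×10⁻¹⁹ = 1.747×10²⁰, i.e. 1.747×10²⁰/6.022×10²³ = 2.901×10⁻⁴ mol.
Fraction absorbed: 1 − 10^(−0.967) = 0.8921.
Photons absorbed: 0.8921 × 2.901×10⁻⁴ = 2.588×10⁻⁴ mol.
Φ = 1.22×10⁻⁴ mol / 2.588×10⁻⁴ mol photons = 0.47.

Φ = 0.47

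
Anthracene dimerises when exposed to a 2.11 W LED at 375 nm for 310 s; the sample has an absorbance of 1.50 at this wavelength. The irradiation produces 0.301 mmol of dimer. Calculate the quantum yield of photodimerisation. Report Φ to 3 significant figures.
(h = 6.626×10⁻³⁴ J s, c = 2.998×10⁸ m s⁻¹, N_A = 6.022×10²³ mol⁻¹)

Φ = 0.152

Product: 0.301 mmol = 3.01×10⁻⁴ mol.
Photon energy at 375 nm: hc/λ = (6.626×10⁻³⁴)(2.998×10⁸)/(375×10⁻⁹) = 5.297×10⁻¹⁹ J.
Energy delivered: (2.11 W)(310 s) = 654.1 J.
Photons incident: 654.1 / 5.297×10⁻¹⁹ = 1.235×10²¹, i.e. 1.235×10²¹/6.022×10²³ = 0.002051 mol.
Fraction absorbed: 1 − 10^(−1.50) = 0.9684.
Photons absorbed: 0.9684 × 0.002051 = 0.001986 mol.
Φ = 3.01×10⁻⁴ mol / 0.001986 mol photons = 0.152.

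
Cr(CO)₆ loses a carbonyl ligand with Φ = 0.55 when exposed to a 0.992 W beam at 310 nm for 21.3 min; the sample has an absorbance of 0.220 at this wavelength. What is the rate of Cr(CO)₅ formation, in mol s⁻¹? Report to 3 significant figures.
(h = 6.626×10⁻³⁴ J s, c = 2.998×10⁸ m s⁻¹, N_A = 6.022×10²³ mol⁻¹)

5.62×10⁻⁷ mol s⁻¹

Photon energy at 310 nm: hc/λ = (6.626×10⁻³⁴)(2.998×10⁸)/(310×10⁻⁹) = 6.408×10⁻¹⁹ J.
Energy delivered: (0.992 W)(1278 s) = 1268 J.
Photons incident: 1268 / 6.408×10⁻¹⁹ = 1.979×10²¹, i.e. 1.979×10²¹/6.022×10²³ = 0.003286 mol.
Fraction absorbed: 1 − 10^(−0.220) = 0.3974.
Photons absorbed: 0.3974 × 0.003286 = 0.001306 mol.
Product formed: 0.55 × 0.001306 = 7.183×10⁻⁴ mol.
Rate: 7.183×10⁻⁴ / 1278 s = 5.62×10⁻⁷ mol s⁻¹.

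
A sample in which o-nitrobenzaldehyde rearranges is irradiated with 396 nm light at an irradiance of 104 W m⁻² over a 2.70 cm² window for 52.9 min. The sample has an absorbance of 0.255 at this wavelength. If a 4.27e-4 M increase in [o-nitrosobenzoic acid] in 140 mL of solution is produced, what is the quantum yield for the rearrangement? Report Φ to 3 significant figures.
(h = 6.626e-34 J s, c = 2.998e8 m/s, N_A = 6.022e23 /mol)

Φ = 0.456

Product: (4.27e-4 M)(0.14 L) = 5.978e-5 mol.
Photon energy at 396 nm: hc/λ = (6.626e-34)(2.998e8)/(396e-9) = 5.016e-19 J.
Energy delivered: (104 W m⁻²)(2.70e-4 m²)(3174 s) = 89.13 J.
Photons incident: 89.13 / 5.016e-19 = 1.777e20, i.e. 1.777e20/6.022e23 = 2.951e-4 mol.
Fraction absorbed: 1 − 10^(−0.255) = 0.4441.
Photons absorbed: 0.4441 × 2.951e-4 = 1.311e-4 mol.
Φ = 5.978e-5 mol / 1.311e-4 mol photons = 0.456.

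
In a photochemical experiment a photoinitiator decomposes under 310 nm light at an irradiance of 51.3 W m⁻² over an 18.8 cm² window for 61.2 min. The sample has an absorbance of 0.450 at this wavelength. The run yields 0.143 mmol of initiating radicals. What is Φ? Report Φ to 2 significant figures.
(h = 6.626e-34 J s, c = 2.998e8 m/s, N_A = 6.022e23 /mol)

Product: 0.143 mmol = 1.43e-4 mol.
Photon energy at 310 nm: hc/λ = (6.626e-34)(2.998e8)/(310e-9) = 6.408e-19 J.
Energy delivered: (51.3 W m⁻²)(18.8e-4 m²)(3672 s) = 354.1 J.
Photons incident: 354.1 / 6.408e-19 = 5.526e20, i.e. 5.526e20/6.022e23 = 9.176e-4 mol.
Fraction absorbed: 1 − 10^(−0.450) = 0.6452.
Photons absorbed: 0.6452 × 9.176e-4 = 5.920e-4 mol.
Φ = 1.43e-4 mol / 5.920e-4 mol photons = 0.24.

Φ = 0.24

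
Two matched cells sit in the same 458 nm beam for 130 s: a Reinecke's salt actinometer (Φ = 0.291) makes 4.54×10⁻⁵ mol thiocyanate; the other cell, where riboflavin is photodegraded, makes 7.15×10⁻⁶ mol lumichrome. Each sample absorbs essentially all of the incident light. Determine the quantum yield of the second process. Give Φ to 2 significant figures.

Photons absorbed by the actinometer: 4.54×10⁻⁵ / 0.291 = 1.560×10⁻⁴ mol.
Φ(unknown) = 7.15×10⁻⁶ / 1.560×10⁻⁴ = 0.046.

Φ = 0.046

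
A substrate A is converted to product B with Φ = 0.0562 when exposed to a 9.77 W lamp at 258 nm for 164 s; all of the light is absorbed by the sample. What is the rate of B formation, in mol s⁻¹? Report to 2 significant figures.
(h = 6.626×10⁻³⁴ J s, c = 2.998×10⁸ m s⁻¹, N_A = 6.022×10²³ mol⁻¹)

1.2×10⁻⁶ mol s⁻¹

Photon energy at 258 nm: hc/λ = (6.626×10⁻³⁴)(2.998×10⁸)/(258×10⁻⁹) = 7.700×10⁻¹⁹ J.
Energy delivered: (9.77 W)(164 s) = 1602 J.
Photons incident: 1602 / 7.700×10⁻¹⁹ = 2.081×10²¹, i.e. 2.081×10²¹/6.022×10²³ = 0.003456 mol.
Product formed: 0.0562 × 0.003456 = 1.942×10⁻⁴ mol.
Rate: 1.942×10⁻⁴ / 164 s = 1.2×10⁻⁶ mol s⁻¹.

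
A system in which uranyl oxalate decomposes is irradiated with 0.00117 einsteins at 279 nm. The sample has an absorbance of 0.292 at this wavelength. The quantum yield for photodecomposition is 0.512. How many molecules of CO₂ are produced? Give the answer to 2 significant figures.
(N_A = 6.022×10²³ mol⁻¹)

Fraction absorbed: 1 − 10^(−0.292) = 0.4895.
Photons absorbed: 0.4895 × 0.00117 = 5.727×10⁻⁴ mol.
Product: Φ × n_abs = 0.512 × 5.727×10⁻⁴ = 2.932×10⁻⁴ mol.
As a count: 2.932×10⁻⁴ × 6.022×10²³ = 1.8×10²⁰.

1.8×10²⁰ molecules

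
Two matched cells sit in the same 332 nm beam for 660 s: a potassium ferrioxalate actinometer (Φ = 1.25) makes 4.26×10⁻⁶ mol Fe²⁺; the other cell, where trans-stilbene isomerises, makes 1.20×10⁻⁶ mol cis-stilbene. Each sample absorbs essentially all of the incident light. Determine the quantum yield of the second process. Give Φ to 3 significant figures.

Φ = 0.352

Photons absorbed by the actinometer: 4.26×10⁻⁶ / 1.25 = 3.408×10⁻⁶ mol.
Φ(unknown) = 1.20×10⁻⁶ / 3.408×10⁻⁶ = 0.352.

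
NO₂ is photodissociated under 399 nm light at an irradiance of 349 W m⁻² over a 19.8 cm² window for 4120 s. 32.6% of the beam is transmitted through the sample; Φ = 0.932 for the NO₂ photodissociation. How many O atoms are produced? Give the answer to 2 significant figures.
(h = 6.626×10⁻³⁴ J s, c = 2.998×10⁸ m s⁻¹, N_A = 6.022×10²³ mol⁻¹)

3.6×10²¹ atoms

Photon energy at 399 nm: hc/λ = (6.626×10⁻³⁴)(2.998×10⁸)/(399×10⁻⁹) = 4.979×10⁻¹⁹ J.
Energy delivered: (349 W m⁻²)(19.8×10⁻⁴ m²)(4120 s) = 2847 J.
Photons incident: 2847 / 4.979×10⁻¹⁹ = 5.718×10²¹, i.e. 5.718×10²¹/6.022×10²³ = 0.009495 mol.
Fraction absorbed: 1 − 32.6/100 = 0.6740.
Photons absorbed: 0.6740 × 0.009495 = 0.006400 mol.
Product: Φ × n_abs = 0.932 × 0.006400 = 0.005965 mol.
As a count: 0.005965 × 6.022×10²³ = 3.6×10²¹.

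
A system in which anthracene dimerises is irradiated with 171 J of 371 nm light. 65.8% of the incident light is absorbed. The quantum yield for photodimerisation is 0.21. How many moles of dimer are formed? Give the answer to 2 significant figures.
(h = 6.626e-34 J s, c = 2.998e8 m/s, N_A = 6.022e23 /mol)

7.3e-5 mol

Photon energy at 371 nm: hc/λ = (6.626e-34)(2.998e8)/(371e-9) = 5.354e-19 J.
Photons incident: 171 / 5.354e-19 = 3.194e20, i.e. 3.194e20/6.022e23 = 5.304e-4 mol.
Photons absorbed: 0.658 × 5.304e-4 = 3.490e-4 mol.
Product: Φ × n_abs = 0.21 × 3.490e-4 = 7.329e-5 mol.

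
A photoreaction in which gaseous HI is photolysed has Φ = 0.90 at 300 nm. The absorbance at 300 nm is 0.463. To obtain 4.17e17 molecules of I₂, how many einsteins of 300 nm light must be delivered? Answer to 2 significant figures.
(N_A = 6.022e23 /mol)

1.2e-6 einstein

Product: 4.17e17 / 6.022e23 = 6.925e-7 mol.
Photons that must be absorbed: 6.925e-7 / 0.90 = 7.694e-7 mol.
Fraction absorbed: 1 − 10^(−0.463) = 0.6557.
Incident photons needed: 7.694e-7 / 0.6557 = 1.173e-6 mol.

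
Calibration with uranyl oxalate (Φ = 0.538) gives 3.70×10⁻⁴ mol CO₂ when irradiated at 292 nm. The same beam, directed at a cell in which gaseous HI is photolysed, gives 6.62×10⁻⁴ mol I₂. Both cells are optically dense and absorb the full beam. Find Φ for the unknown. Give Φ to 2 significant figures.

Photons absorbed by the actinometer: 3.70×10⁻⁴ / 0.538 = 6.877×10⁻⁴ mol.
Φ(unknown) = 6.62×10⁻⁴ / 6.877×10⁻⁴ = 0.96.

Φ = 0.96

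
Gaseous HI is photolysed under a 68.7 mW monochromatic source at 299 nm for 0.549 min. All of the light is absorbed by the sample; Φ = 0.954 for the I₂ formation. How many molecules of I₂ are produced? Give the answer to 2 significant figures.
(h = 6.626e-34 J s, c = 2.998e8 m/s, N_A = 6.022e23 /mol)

Photon energy at 299 nm: hc/λ = (6.626e-34)(2.998e8)/(299e-9) = 6.644e-19 J.
Energy delivered: (68.7 mW)(32.94 s) = 2.263 J.
Photons incident: 2.263 / 6.644e-19 = 3.406e18, i.e. 3.406e18/6.022e23 = 5.656e-6 mol.
Product: Φ × n_abs = 0.954 × 5.656e-6 = 5.396e-6 mol.
As a count: 5.396e-6 × 6.022e23 = 3.2e18.

3.2e18 molecules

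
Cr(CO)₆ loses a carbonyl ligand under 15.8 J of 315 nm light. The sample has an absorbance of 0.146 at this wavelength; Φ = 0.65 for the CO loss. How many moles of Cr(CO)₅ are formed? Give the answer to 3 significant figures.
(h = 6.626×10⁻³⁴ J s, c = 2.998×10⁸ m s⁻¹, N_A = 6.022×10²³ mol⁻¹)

7.72×10⁻⁶ mol

Photon energy at 315 nm: hc/λ = (6.626×10⁻³⁴)(2.998×10⁸)/(315×10⁻⁹) = 6.306×10⁻¹⁹ J.
Photons incident: 15.8 / 6.306×10⁻¹⁹ = 2.506×10¹⁹, i.e. 2.506×10¹⁹/6.022×10²³ = 4.161×10⁻⁵ mol.
Fraction absorbed: 1 − 10^(−0.146) = 0.2855.
Photons absorbed: 0.2855 × 4.161×10⁻⁵ = 1.188×10⁻⁵ mol.
Product: Φ × n_abs = 0.65 × 1.188×10⁻⁵ = 7.722×10⁻⁶ mol.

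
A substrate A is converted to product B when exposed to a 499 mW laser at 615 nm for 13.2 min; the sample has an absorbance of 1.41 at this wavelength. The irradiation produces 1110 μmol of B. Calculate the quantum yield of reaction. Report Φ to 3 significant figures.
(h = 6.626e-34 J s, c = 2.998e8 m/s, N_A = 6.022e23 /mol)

Product: 1110 μmol = 0.00111 mol.
Photon energy at 615 nm: hc/λ = (6.626e-34)(2.998e8)/(615e-9) = 3.230e-19 J.
Energy delivered: (499 mW)(792 s) = 395.2 J.
Photons incident: 395.2 / 3.230e-19 = 1.224e21, i.e. 1.224e21/6.022e23 = 0.002033 mol.
Fraction absorbed: 1 − 10^(−1.41) = 0.9611.
Photons absorbed: 0.9611 × 0.002033 = 0.001954 mol.
Φ = 0.00111 mol / 0.001954 mol photons = 0.568.

Φ = 0.568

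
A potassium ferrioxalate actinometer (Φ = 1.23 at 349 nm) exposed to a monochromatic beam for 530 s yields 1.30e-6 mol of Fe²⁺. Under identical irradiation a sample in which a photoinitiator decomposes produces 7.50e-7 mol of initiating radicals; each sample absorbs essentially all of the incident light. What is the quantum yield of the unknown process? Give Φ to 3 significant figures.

Φ = 0.710

Photons absorbed by the actinometer: 1.30e-6 / 1.23 = 1.057e-6 mol.
Φ(unknown) = 7.50e-7 / 1.057e-6 = 0.710.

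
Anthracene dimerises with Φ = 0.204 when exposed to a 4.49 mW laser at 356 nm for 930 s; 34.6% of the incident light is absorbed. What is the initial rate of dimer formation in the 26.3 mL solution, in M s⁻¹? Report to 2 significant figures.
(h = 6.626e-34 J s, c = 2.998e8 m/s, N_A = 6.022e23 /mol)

Photon energy at 356 nm: hc/λ = (6.626e-34)(2.998e8)/(356e-9) = 5.580e-19 J.
Energy delivered: (4.49 mW)(930 s) = 4.176 J.
Photons incident: 4.176 / 5.580e-19 = 7.484e18, i.e. 7.484e18/6.022e23 = 1.243e-5 mol.
Photons absorbed: 0.346 × 1.243e-5 = 4.301e-6 mol.
Product formed: 0.204 × 4.301e-6 = 8.774e-7 mol.
Rate: 8.774e-7 mol / (930 s × 0.0263 L) = 3.6e-8 M s⁻¹.

3.6e-8 M s⁻¹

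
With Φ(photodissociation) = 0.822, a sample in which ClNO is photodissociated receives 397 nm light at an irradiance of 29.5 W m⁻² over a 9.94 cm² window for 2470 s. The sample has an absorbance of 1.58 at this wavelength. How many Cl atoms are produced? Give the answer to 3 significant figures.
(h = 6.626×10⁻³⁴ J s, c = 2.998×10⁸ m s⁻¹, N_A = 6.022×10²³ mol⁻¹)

1.16×10²⁰ atoms

Photon energy at 397 nm: hc/λ = (6.626×10⁻³⁴)(2.998×10⁸)/(397×10⁻⁹) = 5.004×10⁻¹⁹ J.
Energy delivered: (29.5 W m⁻²)(9.94×10⁻⁴ m²)(2470 s) = 72.43 J.
Photons incident: 72.43 / 5.004×10⁻¹⁹ = 1.447×10²⁰, i.e. 1.447×10²⁰/6.022×10²³ = 2.403×10⁻⁴ mol.
Fraction absorbed: 1 − 10^(−1.58) = 0.9737.
Photons absorbed: 0.9737 × 2.403×10⁻⁴ = 2.340×10⁻⁴ mol.
Product: Φ × n_abs = 0.822 × 2.340×10⁻⁴ = 1.923×10⁻⁴ mol.
As a count: 1.923×10⁻⁴ × 6.022×10²³ = 1.16×10²⁰.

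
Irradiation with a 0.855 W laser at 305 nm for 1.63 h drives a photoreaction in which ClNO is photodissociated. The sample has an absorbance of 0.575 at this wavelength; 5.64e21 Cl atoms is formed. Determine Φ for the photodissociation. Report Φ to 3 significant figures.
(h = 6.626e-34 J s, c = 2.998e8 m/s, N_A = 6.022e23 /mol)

Φ = 0.998

Product: 5.64e21 / 6.022e23 = 0.009366 mol.
Photon energy at 305 nm: hc/λ = (6.626e-34)(2.998e8)/(305e-9) = 6.513e-19 J.
Energy delivered: (0.855 W)(5868 s) = 5017 J.
Photons incident: 5017 / 6.513e-19 = 7.703e21, i.e. 7.703e21/6.022e23 = 0.01279 mol.
Fraction absorbed: 1 − 10^(−0.575) = 0.7339.
Photons absorbed: 0.7339 × 0.01279 = 0.009387 mol.
Φ = 0.009366 mol / 0.009387 mol photons = 0.998.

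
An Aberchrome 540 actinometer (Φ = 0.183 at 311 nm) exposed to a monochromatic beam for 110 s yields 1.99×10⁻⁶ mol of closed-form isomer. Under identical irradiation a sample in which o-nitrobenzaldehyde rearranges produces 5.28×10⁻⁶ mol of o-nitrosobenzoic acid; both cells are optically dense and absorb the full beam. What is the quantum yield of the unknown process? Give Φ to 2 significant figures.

Φ = 0.49

Photons absorbed by the actinometer: 1.99×10⁻⁶ / 0.183 = 1.087×10⁻⁵ mol.
Φ(unknown) = 5.28×10⁻⁶ / 1.087×10⁻⁵ = 0.49.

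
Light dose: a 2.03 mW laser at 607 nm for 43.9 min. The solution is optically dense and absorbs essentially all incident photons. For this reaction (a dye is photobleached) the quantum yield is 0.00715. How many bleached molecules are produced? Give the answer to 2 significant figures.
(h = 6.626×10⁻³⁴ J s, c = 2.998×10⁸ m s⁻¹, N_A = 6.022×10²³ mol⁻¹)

1.2×10¹⁷ bleached molecules

Photon energy at 607 nm: hc/λ = (6.626×10⁻³⁴)(2.998×10⁸)/(607×10⁻⁹) = 3.273×10⁻¹⁹ J.
Energy delivered: (2.03 mW)(2634 s) = 5.347 J.
Photons incident: 5.347 / 3.273×10⁻¹⁹ = 1.634×10¹⁹, i.e. 1.634×10¹⁹/6.022×10²³ = 2.713×10⁻⁵ mol.
Product: Φ × n_abs = 0.00715 × 2.713×10⁻⁵ = 1.940×10⁻⁷ mol.
As a count: 1.940×10⁻⁷ × 6.022×10²³ = 1.2×10¹⁷.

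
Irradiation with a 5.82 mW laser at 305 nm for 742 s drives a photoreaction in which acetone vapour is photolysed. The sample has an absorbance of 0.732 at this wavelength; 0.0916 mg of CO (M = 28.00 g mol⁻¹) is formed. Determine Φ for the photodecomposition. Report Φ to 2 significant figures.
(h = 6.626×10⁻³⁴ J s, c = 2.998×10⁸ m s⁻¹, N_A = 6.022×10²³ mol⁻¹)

Φ = 0.36

Product: 0.0916 mg / 28.00 g mol⁻¹ = 3.271×10⁻⁶ mol.
Photon energy at 305 nm: hc/λ = (6.626×10⁻³⁴)(2.998×10⁸)/(305×10⁻⁹) = 6.513×10⁻¹⁹ J.
Energy delivered: (5.82 mW)(742 s) = 4.318 J.
Photons incident: 4.318 / 6.513×10⁻¹⁹ = 6.630×10¹⁸, i.e. 6.630×10¹⁸/6.022×10²³ = 1.101×10⁻⁵ mol.
Fraction absorbed: 1 − 10^(−0.732) = 0.8146.
Photons absorbed: 0.8146 × 1.101×10⁻⁵ = 8.969×10⁻⁶ mol.
Φ = 3.271×10⁻⁶ mol / 8.969×10⁻⁶ mol photons = 0.36.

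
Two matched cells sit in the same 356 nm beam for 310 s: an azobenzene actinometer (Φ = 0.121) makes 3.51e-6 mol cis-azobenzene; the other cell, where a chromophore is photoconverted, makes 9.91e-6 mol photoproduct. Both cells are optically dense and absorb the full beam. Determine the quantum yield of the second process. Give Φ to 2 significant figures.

Φ = 0.34

Photons absorbed by the actinometer: 3.51e-6 / 0.121 = 2.901e-5 mol.
Φ(unknown) = 9.91e-6 / 2.901e-5 = 0.34.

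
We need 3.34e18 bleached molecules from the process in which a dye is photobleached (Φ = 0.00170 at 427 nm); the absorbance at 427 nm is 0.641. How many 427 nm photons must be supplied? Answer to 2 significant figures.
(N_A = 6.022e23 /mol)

2.5e21 photons

Product: 3.34e18 / 6.022e23 = 5.546e-6 mol.
Photons that must be absorbed: 5.546e-6 / 0.00170 = 0.003262 mol.
Fraction absorbed: 1 − 10^(−0.641) = 0.7714.
Incident photons needed: 0.003262 / 0.7714 = 0.004229 mol.
Photon count: 0.004229 × 6.022e23 = 2.5e21.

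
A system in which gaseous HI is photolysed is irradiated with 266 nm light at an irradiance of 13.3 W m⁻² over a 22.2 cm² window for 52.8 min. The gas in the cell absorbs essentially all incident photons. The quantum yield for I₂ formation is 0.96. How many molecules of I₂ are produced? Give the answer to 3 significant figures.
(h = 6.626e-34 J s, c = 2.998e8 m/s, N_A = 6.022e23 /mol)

1.20e20 molecules

Photon energy at 266 nm: hc/λ = (6.626e-34)(2.998e8)/(266e-9) = 7.468e-19 J.
Energy delivered: (13.3 W m⁻²)(22.2e-4 m²)(3168 s) = 93.54 J.
Photons incident: 93.54 / 7.468e-19 = 1.253e20, i.e. 1.253e20/6.022e23 = 2.081e-4 mol.
Product: Φ × n_abs = 0.96 × 2.081e-4 = 1.998e-4 mol.
As a count: 1.998e-4 × 6.022e23 = 1.20e20.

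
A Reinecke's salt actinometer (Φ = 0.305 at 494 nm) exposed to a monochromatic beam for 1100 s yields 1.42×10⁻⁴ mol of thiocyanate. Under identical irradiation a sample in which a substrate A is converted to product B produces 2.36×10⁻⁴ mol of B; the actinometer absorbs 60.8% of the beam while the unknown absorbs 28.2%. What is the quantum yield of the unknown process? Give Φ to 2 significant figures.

Photons absorbed by the actinometer: 1.42×10⁻⁴ / 0.305 = 4.656×10⁻⁴ mol.
Incident flux: 4.656×10⁻⁴ / 0.608 = 7.658×10⁻⁴ einstein.
Absorbed by unknown: 0.282 × 7.658×10⁻⁴ = 2.160×10⁻⁴ mol.
Φ(unknown) = 2.36×10⁻⁴ / 2.160×10⁻⁴ = 1.1.

Φ = 1.1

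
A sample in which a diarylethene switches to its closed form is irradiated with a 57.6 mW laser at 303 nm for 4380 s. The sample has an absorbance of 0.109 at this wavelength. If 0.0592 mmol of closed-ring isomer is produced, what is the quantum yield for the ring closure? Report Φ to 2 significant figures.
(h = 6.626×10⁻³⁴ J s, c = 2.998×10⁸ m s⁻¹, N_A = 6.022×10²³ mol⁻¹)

Product: 0.0592 mmol = 5.92×10⁻⁵ mol.
Photon energy at 303 nm: hc/λ = (6.626×10⁻³⁴)(2.998×10⁸)/(303×10⁻⁹) = 6.556×10⁻¹⁹ J.
Energy delivered: (57.6 mW)(4380 s) = 252.3 J.
Photons incident: 252.3 / 6.556×10⁻¹⁹ = 3.848×10²⁰, i.e. 3.848×10²⁰/6.022×10²³ = 6.390×10⁻⁴ mol.
Fraction absorbed: 1 − 10^(−0.109) = 0.2220.
Photons absorbed: 0.2220 × 6.390×10⁻⁴ = 1.419×10⁻⁴ mol.
Φ = 5.92×10⁻⁵ mol / 1.419×10⁻⁴ mol photons = 0.42.

Φ = 0.42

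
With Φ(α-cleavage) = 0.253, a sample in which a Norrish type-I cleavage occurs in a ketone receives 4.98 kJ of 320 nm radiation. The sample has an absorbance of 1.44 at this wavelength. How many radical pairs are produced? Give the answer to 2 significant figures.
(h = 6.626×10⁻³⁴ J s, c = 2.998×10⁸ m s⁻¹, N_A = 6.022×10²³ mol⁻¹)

Photon energy at 320 nm: hc/λ = (6.626×10⁻³⁴)(2.998×10⁸)/(320×10⁻⁹) = 6.208×10⁻¹⁹ J.
Incident energy: 4.98 kJ = 4980 J.
Photons incident: 4980 / 6.208×10⁻¹⁹ = 8.022×10²¹, i.e. 8.022×10²¹/6.022×10²³ = 0.01332 mol.
Fraction absorbed: 1 − 10^(−1.44) = 0.9637.
Photons absorbed: 0.9637 × 0.01332 = 0.01284 mol.
Product: Φ × n_abs = 0.253 × 0.01284 = 0.003249 mol.
As a count: 0.003249 × 6.022×10²³ = 2.0×10²¹.

2.0×10²¹ radical pairs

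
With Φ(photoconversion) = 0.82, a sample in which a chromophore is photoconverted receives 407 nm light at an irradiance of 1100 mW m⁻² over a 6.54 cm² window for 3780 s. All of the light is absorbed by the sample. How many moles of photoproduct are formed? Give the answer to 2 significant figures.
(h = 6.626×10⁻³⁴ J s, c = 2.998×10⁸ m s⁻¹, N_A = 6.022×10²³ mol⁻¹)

Photon energy at 407 nm: hc/λ = (6.626×10⁻³⁴)(2.998×10⁸)/(407×10⁻⁹) = 4.881×10⁻¹⁹ J.
Energy delivered: (1100 mW m⁻²)(6.54×10⁻⁴ m²)(3780 s) = 2.719 J.
Photons incident: 2.719 / 4.881×10⁻¹⁹ = 5.571×10¹⁸, i.e. 5.571×10¹⁸/6.022×10²³ = 9.251×10⁻⁶ mol.
Product: Φ × n_abs = 0.82 × 9.251×10⁻⁶ = 7.586×10⁻⁶ mol.

7.6×10⁻⁶ mol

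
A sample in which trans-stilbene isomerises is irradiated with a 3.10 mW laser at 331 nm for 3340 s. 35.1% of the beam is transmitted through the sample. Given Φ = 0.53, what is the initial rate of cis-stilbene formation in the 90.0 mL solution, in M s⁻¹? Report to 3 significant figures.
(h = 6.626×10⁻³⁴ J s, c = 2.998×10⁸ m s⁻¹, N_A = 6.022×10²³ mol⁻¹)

Photon energy at 331 nm: hc/λ = (6.626×10⁻³⁴)(2.998×10⁸)/(331×10⁻⁹) = 6.001×10⁻¹⁹ J.
Energy delivered: (3.10 mW)(3340 s) = 10.35 J.
Photons incident: 10.35 / 6.001×10⁻¹⁹ = 1.725×10¹⁹, i.e. 1.725×10¹⁹/6.022×10²³ = 2.864×10⁻⁵ mol.
Fraction absorbed: 1 − 35.1/100 = 0.6490.
Photons absorbed: 0.6490 × 2.864×10⁻⁵ = 1.859×10⁻⁵ mol.
Product formed: 0.53 × 1.859×10⁻⁵ = 9.853×10⁻⁶ mol.
Rate: 9.853×10⁻⁶ mol / (3340 s × 0.09 L) = 3.28×10⁻⁸ M s⁻¹.

3.28×10⁻⁸ M s⁻¹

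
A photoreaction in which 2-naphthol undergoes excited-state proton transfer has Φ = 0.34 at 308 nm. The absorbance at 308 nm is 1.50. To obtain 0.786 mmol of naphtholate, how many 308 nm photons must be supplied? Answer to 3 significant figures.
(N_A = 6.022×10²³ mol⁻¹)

Product: 0.786 mmol = 7.86×10⁻⁴ mol.
Photons that must be absorbed: 7.86×10⁻⁴ / 0.34 = 0.002312 mol.
Fraction absorbed: 1 − 10^(−1.50) = 0.9684.
Incident photons needed: 0.002312 / 0.9684 = 0.002387 mol.
Photon count: 0.002387 × 6.022×10²³ = 1.44×10²¹.

1.44×10²¹ photons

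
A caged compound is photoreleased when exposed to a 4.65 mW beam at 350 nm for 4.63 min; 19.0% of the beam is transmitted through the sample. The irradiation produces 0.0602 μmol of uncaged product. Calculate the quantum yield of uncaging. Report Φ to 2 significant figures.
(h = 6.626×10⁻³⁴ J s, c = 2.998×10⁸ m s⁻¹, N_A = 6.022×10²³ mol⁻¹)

Φ = 0.020

Product: 0.0602 μmol = 6.02×10⁻⁸ mol.
Photon energy at 350 nm: hc/λ = (6.626×10⁻³⁴)(2.998×10⁸)/(350×10⁻⁹) = 5.676×10⁻¹⁹ J.
Energy delivered: (4.65 mW)(277.8 s) = 1.292 J.
Photons incident: 1.292 / 5.676×10⁻¹⁹ = 2.276×10¹⁸, i.e. 2.276×10¹⁸/6.022×10²³ = 3.779×10⁻⁶ mol.
Fraction absorbed: 1 − 19.0/100 = 0.8100.
Photons absorbed: 0.8100 × 3.779×10⁻⁶ = 3.061×10⁻⁶ mol.
Φ = 6.02×10⁻⁸ mol / 3.061×10⁻⁶ mol photons = 0.020.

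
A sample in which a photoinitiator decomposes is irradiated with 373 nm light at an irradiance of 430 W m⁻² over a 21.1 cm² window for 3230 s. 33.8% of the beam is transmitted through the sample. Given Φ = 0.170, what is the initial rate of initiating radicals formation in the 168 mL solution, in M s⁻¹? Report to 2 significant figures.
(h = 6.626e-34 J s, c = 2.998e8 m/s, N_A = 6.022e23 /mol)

1.9e-6 M s⁻¹

Photon energy at 373 nm: hc/λ = (6.626e-34)(2.998e8)/(373e-9) = 5.326e-19 J.
Energy delivered: (430 W m⁻²)(21.1e-4 m²)(3230 s) = 2931 J.
Photons incident: 2931 / 5.326e-19 = 5.503e21, i.e. 5.503e21/6.022e23 = 0.009138 mol.
Fraction absorbed: 1 − 33.8/100 = 0.6620.
Photons absorbed: 0.6620 × 0.009138 = 0.006049 mol.
Product formed: 0.170 × 0.006049 = 0.001028 mol.
Rate: 0.001028 mol / (3230 s × 0.168 L) = 1.9e-6 M s⁻¹.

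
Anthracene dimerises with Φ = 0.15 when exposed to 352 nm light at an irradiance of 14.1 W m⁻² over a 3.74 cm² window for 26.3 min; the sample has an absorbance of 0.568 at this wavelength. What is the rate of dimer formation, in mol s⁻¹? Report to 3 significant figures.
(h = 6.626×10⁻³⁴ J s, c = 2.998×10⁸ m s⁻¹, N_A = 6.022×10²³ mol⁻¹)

Photon energy at 352 nm: hc/λ = (6.626×10⁻³⁴)(2.998×10⁸)/(352×10⁻⁹) = 5.643×10⁻¹⁹ J.
Energy delivered: (14.1 W m⁻²)(3.74×10⁻⁴ m²)(1578 s) = 8.321 J.
Photons incident: 8.321 / 5.643×10⁻¹⁹ = 1.475×10¹⁹, i.e. 1.475×10¹⁹/6.022×10²³ = 2.449×10⁻⁵ mol.
Fraction absorbed: 1 − 10^(−0.568) = 0.7296.
Photons absorbed: 0.7296 × 2.449×10⁻⁵ = 1.787×10⁻⁵ mol.
Product formed: 0.15 × 1.787×10⁻⁵ = 2.681×10⁻⁶ mol.
Rate: 2.681×10⁻⁶ / 1578 s = 1.70×10⁻⁹ mol s⁻¹.

1.70×10⁻⁹ mol s⁻¹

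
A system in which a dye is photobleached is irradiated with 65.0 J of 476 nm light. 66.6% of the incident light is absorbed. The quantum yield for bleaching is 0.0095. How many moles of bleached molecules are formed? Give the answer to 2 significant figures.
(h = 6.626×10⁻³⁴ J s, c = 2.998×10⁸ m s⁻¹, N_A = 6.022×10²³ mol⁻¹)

Photon energy at 476 nm: hc/λ = (6.626×10⁻³⁴)(2.998×10⁸)/(476×10⁻⁹) = 4.173×10⁻¹⁹ J.
Photons incident: 65.0 / 4.173×10⁻¹⁹ = 1.558×10²⁰, i.e. 1.558×10²⁰/6.022×10²³ = 2.587×10⁻⁴ mol.
Photons absorbed: 0.666 × 2.587×10⁻⁴ = 1.723×10⁻⁴ mol.
Product: Φ × n_abs = 0.0095 × 1.723×10⁻⁴ = 1.637×10⁻⁶ mol.

1.6×10⁻⁶ mol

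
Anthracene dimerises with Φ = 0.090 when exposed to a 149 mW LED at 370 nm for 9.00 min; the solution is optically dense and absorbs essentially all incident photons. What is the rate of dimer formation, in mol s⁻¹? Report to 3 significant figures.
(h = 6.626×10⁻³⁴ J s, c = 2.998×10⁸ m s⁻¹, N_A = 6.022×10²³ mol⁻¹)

Photon energy at 370 nm: hc/λ = (6.626×10⁻³⁴)(2.998×10⁸)/(370×10⁻⁹) = 5.369×10⁻¹⁹ J.
Energy delivered: (149 mW)(540 s) = 80.46 J.
Photons incident: 80.46 / 5.369×10⁻¹⁹ = 1.499×10²⁰, i.e. 1.499×10²⁰/6.022×10²³ = 2.489×10⁻⁴ mol.
Product formed: 0.090 × 2.489×10⁻⁴ = 2.240×10⁻⁵ mol.
Rate: 2.240×10⁻⁵ / 540 s = 4.15×10⁻⁸ mol s⁻¹.

4.15×10⁻⁸ mol s⁻¹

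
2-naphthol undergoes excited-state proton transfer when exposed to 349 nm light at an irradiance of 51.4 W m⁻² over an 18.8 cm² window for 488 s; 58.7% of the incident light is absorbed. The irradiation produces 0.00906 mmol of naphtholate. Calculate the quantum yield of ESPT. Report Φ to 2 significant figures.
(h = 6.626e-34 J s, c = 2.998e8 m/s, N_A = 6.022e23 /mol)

Φ = 0.11

Product: 0.00906 mmol = 9.06e-6 mol.
Photon energy at 349 nm: hc/λ = (6.626e-34)(2.998e8)/(349e-9) = 5.692e-19 J.
Energy delivered: (51.4 W m⁻²)(18.8e-4 m²)(488 s) = 47.16 J.
Photons incident: 47.16 / 5.692e-19 = 8.285e19, i.e. 8.285e19/6.022e23 = 1.376e-4 mol.
Photons absorbed: 0.587 × 1.376e-4 = 8.077e-5 mol.
Φ = 9.06e-6 mol / 8.077e-5 mol photons = 0.11.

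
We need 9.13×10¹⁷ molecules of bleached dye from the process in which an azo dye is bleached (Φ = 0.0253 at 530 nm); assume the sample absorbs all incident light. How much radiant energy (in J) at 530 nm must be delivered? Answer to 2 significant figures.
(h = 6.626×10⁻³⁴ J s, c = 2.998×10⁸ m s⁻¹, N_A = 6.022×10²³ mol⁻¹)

14 J

Product: 9.13×10¹⁷ / 6.022×10²³ = 1.516×10⁻⁶ mol.
Photons that must be absorbed: 1.516×10⁻⁶ / 0.0253 = 5.992×10⁻⁵ mol.
Photon energy: hc/λ = 3.748×10⁻¹⁹ J; per mole, 2.257×10⁵ J mol⁻¹.
Energy required: 5.992×10⁻⁵ × 2.257×10⁵ = 14 J.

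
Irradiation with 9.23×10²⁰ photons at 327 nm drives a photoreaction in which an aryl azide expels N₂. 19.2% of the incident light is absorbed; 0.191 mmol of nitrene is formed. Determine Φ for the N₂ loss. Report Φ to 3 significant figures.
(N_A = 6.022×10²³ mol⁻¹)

Φ = 0.649

Product: 0.191 mmol = 1.91×10⁻⁴ mol.
Moles of photons: 9.23×10²⁰ / 6.022×10²³ = 0.001533 mol.
Photons absorbed: 0.192 × 0.001533 = 2.943×10⁻⁴ mol.
Φ = 1.91×10⁻⁴ mol / 2.943×10⁻⁴ mol photons = 0.649.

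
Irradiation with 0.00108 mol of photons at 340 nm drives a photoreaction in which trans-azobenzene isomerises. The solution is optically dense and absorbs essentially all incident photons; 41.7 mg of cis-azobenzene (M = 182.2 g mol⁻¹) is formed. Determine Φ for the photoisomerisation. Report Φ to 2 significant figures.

Product: 41.7 mg / 182.2 g mol⁻¹ = 2.289e-4 mol.
Φ = 2.289e-4 mol / 0.00108 mol photons = 0.21.

Φ = 0.21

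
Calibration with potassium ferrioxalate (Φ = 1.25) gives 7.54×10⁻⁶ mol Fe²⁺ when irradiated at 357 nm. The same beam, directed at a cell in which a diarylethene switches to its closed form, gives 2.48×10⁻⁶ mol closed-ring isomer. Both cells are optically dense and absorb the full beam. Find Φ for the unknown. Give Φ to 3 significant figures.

Photons absorbed by the actinometer: 7.54×10⁻⁶ / 1.25 = 6.032×10⁻⁶ mol.
Φ(unknown) = 2.48×10⁻⁶ / 6.032×10⁻⁶ = 0.411.

Φ = 0.411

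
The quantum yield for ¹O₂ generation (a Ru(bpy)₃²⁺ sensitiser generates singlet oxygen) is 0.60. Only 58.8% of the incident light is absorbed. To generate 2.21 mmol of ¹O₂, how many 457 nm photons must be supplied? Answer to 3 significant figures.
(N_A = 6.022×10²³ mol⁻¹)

3.77×10²¹ photons

Product: 2.21 mmol = 0.00221 mol.
Photons that must be absorbed: 0.00221 / 0.60 = 0.003683 mol.
Incident photons needed: 0.003683 / 0.588 = 0.006264 mol.
Photon count: 0.006264 × 6.022×10²³ = 3.77×10²¹.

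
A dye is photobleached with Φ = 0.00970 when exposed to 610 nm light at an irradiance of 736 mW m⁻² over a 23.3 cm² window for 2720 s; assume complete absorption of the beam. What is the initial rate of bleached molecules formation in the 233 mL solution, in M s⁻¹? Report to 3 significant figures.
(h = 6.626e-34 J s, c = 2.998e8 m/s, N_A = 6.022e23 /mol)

Photon energy at 610 nm: hc/λ = (6.626e-34)(2.998e8)/(610e-9) = 3.257e-19 J.
Energy delivered: (736 mW m⁻²)(23.3e-4 m²)(2720 s) = 4.664 J.
Photons incident: 4.664 / 3.257e-19 = 1.432e19, i.e. 1.432e19/6.022e23 = 2.378e-5 mol.
Product formed: 0.00970 × 2.378e-5 = 2.307e-7 mol.
Rate: 2.307e-7 mol / (2720 s × 0.233 L) = 3.64e-10 M s⁻¹.

3.64e-10 M s⁻¹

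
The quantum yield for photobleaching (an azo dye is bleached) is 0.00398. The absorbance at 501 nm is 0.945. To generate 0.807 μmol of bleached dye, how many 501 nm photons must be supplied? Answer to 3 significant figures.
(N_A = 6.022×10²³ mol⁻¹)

Product: 0.807 μmol = 8.07×10⁻⁷ mol.
Photons that must be absorbed: 8.07×10⁻⁷ / 0.00398 = 2.028×10⁻⁴ mol.
Fraction absorbed: 1 − 10^(−0.945) = 0.8865.
Incident photons needed: 2.028×10⁻⁴ / 0.8865 = 2.288×10⁻⁴ mol.
Photon count: 2.288×10⁻⁴ × 6.022×10²³ = 1.38×10²⁰.

1.38×10²⁰ photons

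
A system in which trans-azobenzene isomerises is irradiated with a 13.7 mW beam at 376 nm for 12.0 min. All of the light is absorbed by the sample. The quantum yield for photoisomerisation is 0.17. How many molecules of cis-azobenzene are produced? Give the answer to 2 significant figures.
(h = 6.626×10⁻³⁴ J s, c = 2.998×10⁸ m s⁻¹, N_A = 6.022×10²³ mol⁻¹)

3.2×10¹⁸ molecules

Photon energy at 376 nm: hc/λ = (6.626×10⁻³⁴)(2.998×10⁸)/(376×10⁻⁹) = 5.283×10⁻¹⁹ J.
Energy delivered: (13.7 mW)(720 s) = 9.864 J.
Photons incident: 9.864 / 5.283×10⁻¹⁹ = 1.867×10¹⁹, i.e. 1.867×10¹⁹/6.022×10²³ = 3.100×10⁻⁵ mol.
Product: Φ × n_abs = 0.17 × 3.100×10⁻⁵ = 5.270×10⁻⁶ mol.
As a count: 5.270×10⁻⁶ × 6.022×10²³ = 3.2×10¹⁸.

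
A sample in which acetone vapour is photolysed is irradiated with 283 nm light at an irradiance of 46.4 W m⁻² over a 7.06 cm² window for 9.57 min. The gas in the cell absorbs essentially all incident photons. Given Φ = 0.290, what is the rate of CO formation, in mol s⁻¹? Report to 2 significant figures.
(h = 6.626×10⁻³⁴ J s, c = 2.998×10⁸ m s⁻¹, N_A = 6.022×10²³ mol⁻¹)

2.2×10⁻⁸ mol s⁻¹

Photon energy at 283 nm: hc/λ = (6.626×10⁻³⁴)(2.998×10⁸)/(283×10⁻⁹) = 7.019×10⁻¹⁹ J.
Energy delivered: (46.4 W m⁻²)(7.06×10⁻⁴ m²)(574.2 s) = 18.81 J.
Photons incident: 18.81 / 7.019×10⁻¹⁹ = 2.680×10¹⁹, i.e. 2.680×10¹⁹/6.022×10²³ = 4.450×10⁻⁵ mol.
Product formed: 0.290 × 4.450×10⁻⁵ = 1.290×10⁻⁵ mol.
Rate: 1.290×10⁻⁵ / 574.2 s = 2.2×10⁻⁸ mol s⁻¹.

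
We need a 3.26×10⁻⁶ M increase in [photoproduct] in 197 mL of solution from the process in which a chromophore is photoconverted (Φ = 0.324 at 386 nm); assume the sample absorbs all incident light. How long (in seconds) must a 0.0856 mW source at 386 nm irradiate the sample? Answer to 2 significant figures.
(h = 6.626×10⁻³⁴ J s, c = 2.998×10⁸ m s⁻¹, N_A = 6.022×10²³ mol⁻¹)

t ≈ 7200 s

Product: (3.26×10⁻⁶ M)(0.197 L) = 6.422×10⁻⁷ mol.
Photons that must be absorbed: 6.422×10⁻⁷ / 0.324 = 1.982×10⁻⁶ mol.
Photon energy: hc/λ = 5.146×10⁻¹⁹ J; per mole, 3.099×10⁵ J mol⁻¹.
Energy required: 1.982×10⁻⁶ × 3.099×10⁵ = 0.6142 J.
Time: 0.6142 J / 8.56e-05 W = 7200 s.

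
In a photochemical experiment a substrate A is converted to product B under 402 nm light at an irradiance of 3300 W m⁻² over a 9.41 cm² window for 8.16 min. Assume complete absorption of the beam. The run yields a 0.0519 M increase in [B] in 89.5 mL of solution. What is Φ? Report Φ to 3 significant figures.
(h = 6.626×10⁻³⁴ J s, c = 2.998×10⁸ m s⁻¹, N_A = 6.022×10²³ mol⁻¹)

Φ = 0.909

Product: (0.0519 M)(0.0895 L) = 0.004645 mol.
Photon energy at 402 nm: hc/λ = (6.626×10⁻³⁴)(2.998×10⁸)/(402×10⁻⁹) = 4.941×10⁻¹⁹ J.
Energy delivered: (3300 W m⁻²)(9.41×10⁻⁴ m²)(489.6 s) = 1520 J.
Photons incident: 1520 / 4.941×10⁻¹⁹ = 3.076×10²¹, i.e. 3.076×10²¹/6.022×10²³ = 0.005108 mol.
Φ = 0.004645 mol / 0.005108 mol photons = 0.909.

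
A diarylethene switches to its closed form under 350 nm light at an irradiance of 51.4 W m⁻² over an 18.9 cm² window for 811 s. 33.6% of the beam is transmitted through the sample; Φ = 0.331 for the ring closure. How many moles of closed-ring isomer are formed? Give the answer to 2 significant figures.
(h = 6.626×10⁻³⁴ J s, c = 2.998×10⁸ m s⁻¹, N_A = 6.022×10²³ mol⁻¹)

5.1×10⁻⁵ mol

Photon energy at 350 nm: hc/λ = (6.626×10⁻³⁴)(2.998×10⁸)/(350×10⁻⁹) = 5.676×10⁻¹⁹ J.
Energy delivered: (51.4 W m⁻²)(18.9×10⁻⁴ m²)(811 s) = 78.79 J.
Photons incident: 78.79 / 5.676×10⁻¹⁹ = 1.388×10²⁰, i.e. 1.388×10²⁰/6.022×10²³ = 2.305×10⁻⁴ mol.
Fraction absorbed: 1 − 33.6/100 = 0.6640.
Photons absorbed: 0.6640 × 2.305×10⁻⁴ = 1.531×10⁻⁴ mol.
Product: Φ × n_abs = 0.331 × 1.531×10⁻⁴ = 5.068×10⁻⁵ mol.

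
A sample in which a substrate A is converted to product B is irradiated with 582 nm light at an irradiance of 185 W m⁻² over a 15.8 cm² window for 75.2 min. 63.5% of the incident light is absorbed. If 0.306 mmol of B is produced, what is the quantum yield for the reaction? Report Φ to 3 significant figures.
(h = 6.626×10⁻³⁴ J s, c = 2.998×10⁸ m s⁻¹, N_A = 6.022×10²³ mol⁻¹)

Φ = 0.0751

Product: 0.306 mmol = 3.06×10⁻⁴ mol.
Photon energy at 582 nm: hc/λ = (6.626×10⁻³⁴)(2.998×10⁸)/(582×10⁻⁹) = 3.413×10⁻¹⁹ J.
Energy delivered: (185 W m⁻²)(15.8×10⁻⁴ m²)(4512 s) = 1319 J.
Photons incident: 1319 / 3.413×10⁻¹⁹ = 3.865×10²¹, i.e. 3.865×10²¹/6.022×10²³ = 0.006418 mol.
Photons absorbed: 0.635 × 0.006418 = 0.004075 mol.
Φ = 3.06×10⁻⁴ mol / 0.004075 mol photons = 0.0751.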